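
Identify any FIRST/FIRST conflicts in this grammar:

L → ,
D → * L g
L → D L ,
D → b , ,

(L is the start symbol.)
No FIRST/FIRST conflicts.

A FIRST/FIRST conflict occurs when two productions N → α and N → β for the same non-terminal have FIRST(α) ∩ FIRST(β) ≠ ∅ (with ε ∈ FIRST of a nullable right-hand side, so two nullable alternatives also conflict).

FIRST sets of the non-terminals at (or reachable through a nullable prefix from) the front of some alternative:
  FIRST(D) = { '*', 'b' }

Productions for L:
  L → ,: FIRST = { ',' }
  L → D L ,: FIRST = { '*', 'b' }
Productions for D:
  D → * L g: FIRST = { '*' }
  D → b , ,: FIRST = { 'b' }

All alternatives of each non-terminal have pairwise disjoint FIRST sets.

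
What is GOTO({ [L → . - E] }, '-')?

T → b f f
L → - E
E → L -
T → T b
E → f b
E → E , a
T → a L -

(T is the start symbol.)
{ [E → . E , a], [E → . L -], [E → . f b], [L → - . E], [L → . - E] }

GOTO(I, '-') = CLOSURE({ [A → αX.β] : [A → α.Xβ] ∈ I, X = '-' })

Items with dot before '-', with the dot advanced:
  [L → . - E] → [L → - . E]
Closure of the advanced items:
  [L → - . E] has the dot before E: add [E → . L -], [E → . f b], [E → . E , a]
  [E → . L -] has the dot before L: add [L → . - E]

GOTO = { [E → . E , a], [E → . L -], [E → . f b], [L → - . E], [L → . - E] }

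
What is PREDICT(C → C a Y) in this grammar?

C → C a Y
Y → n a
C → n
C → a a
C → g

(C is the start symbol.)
{ 'a', 'g', 'n' }

PREDICT(C → C a Y) = (FIRST(RHS) \ {ε}) ∪ (FOLLOW(C) if ε ∈ FIRST(RHS), i.e. RHS ⇒* ε)
FIRST(C) = { 'a', 'g', 'n' }
FIRST(C a Y) = { 'a', 'g', 'n' }
ε ∉ FIRST(C a Y), so FOLLOW(C) is not added.
PREDICT(C → C a Y) = { 'a', 'g', 'n' }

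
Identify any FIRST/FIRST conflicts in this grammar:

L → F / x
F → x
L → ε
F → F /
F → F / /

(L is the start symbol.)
FIRST sets of the non-terminals at (or reachable through a nullable prefix from) the front of some alternative:
  FIRST(F) = { 'x' }

Productions for L:
  L → F / x: FIRST = { 'x' }
  L → ε: FIRST = { ε }
Productions for F:
  F → x: FIRST = { 'x' }
  F → F /: FIRST = { 'x' }
  F → F / /: FIRST = { 'x' }

Conflict for F: F → x and F → F /
  Overlap: { 'x' }
Conflict for F: F → x and F → F / /
  Overlap: { 'x' }
Conflict for F: F → F / and F → F / /
  Overlap: { 'x' }

Answer: Yes. F → x / F → F '/' on { 'x' }; F → x / F → F '/' '/' on { 'x' }; F → F '/' / F → F '/' '/' on { 'x' }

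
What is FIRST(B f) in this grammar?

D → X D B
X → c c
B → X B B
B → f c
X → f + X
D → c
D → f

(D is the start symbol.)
{ 'c', 'f' }

FIRST sets of the non-terminals involved (from the grammar, by fixed-point iteration):
  FIRST(B) = { 'c', 'f' }

To compute FIRST(B f), process the symbols left to right:
Symbol B is a non-terminal. Add FIRST(B) \ {ε} = { 'c', 'f' }
B is not nullable (ε ∉ FIRST(B)), so stop here.
FIRST(B f) = { 'c', 'f' }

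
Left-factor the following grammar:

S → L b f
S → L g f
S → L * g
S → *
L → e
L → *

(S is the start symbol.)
Left-factoring transforms A → αβ₁ | αβ₂ into A → αA' and A' → β₁ | β₂
(α is the longest common prefix among the alternatives). Repeat until
no nonterminal has two alternatives with a common prefix.

Round 1: S has alternatives sharing prefix 'L'. Introduce S': S → L S'
  Add: S' → b f
  Add: S' → g f
  Add: S' → * g

No remaining common prefixes — done.

Resulting grammar:
S → L S'
S' → b f
S' → g f
S' → * g
S → *
L → e
L → *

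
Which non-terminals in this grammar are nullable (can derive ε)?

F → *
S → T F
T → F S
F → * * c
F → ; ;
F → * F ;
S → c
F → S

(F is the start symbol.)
There are no ε-productions, so no non-terminal can derive ε.
No non-terminals are nullable.

Answer: None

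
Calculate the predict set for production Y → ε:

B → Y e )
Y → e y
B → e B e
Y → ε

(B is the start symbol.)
PREDICT(Y → ε) = (FIRST(RHS) \ {ε}) ∪ (FOLLOW(Y) if ε ∈ FIRST(RHS), i.e. RHS ⇒* ε)
The right-hand side is ε (FIRST(ε) = { ε }), so the predict set is FOLLOW(Y) = { 'e' }
PREDICT(Y → ε) = { 'e' }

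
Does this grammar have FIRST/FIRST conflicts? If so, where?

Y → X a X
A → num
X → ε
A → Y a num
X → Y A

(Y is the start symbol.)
No FIRST/FIRST conflicts.

A FIRST/FIRST conflict occurs when two productions N → α and N → β for the same non-terminal have FIRST(α) ∩ FIRST(β) ≠ ∅ (with ε ∈ FIRST of a nullable right-hand side, so two nullable alternatives also conflict).

FIRST sets of the non-terminals at (or reachable through a nullable prefix from) the front of some alternative:
  FIRST(Y) = { 'a' }

Productions for A:
  A → num: FIRST = { 'num' }
  A → Y a num: FIRST = { 'a' }
Productions for X:
  X → ε: FIRST = { ε }
  X → Y A: FIRST = { 'a' }
Y has only one production, so no FIRST/FIRST conflict is possible there.

All alternatives of each non-terminal have pairwise disjoint FIRST sets.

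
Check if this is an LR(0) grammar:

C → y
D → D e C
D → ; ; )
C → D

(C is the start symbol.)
Augment with C' → C and build the canonical LR(0) collection (I0 = CLOSURE({[C' → . C]}), then GOTO on every symbol after a dot until no new states appear). It has 9 states:
  I0: { [C → . D], [C → . y], [C' → . C], [D → . ; ; )], [D → . D e C] }  — shift
  I1: { [D → ; . ; )] }  — shift
  I2: { [C' → C .] }  — accept
  I3: { [C → D .], [D → D . e C] }  — shift, reduce
  I4: { [C → y .] }  — reduce
  I5: { [C → . D], [C → . y], [D → . ; ; )], [D → . D e C], [D → D e . C] }  — shift
  I6: { [D → D e C .] }  — reduce
  I7: { [D → ; ; . )] }  — shift
  I8: { [D → ; ; ) .] }  — reduce

Conflict in state I3:
  Shift-reduce conflict between [C → D .] and [D → D . e C]
So the grammar is NOT LR(0).

Answer: No. Shift-reduce conflict between [C → D .] and [D → D . e C]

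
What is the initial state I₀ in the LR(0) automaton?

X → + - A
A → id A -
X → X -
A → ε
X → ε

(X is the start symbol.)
First, augment the grammar with X' → X
I₀ = CLOSURE({ [X' → . X] }):
  [X' → . X] has the dot before X: add [X → . + - A], [X → . X -], [X → .]
No further items can be added.

I₀ = { [X → . + - A], [X → . X -], [X → .], [X' → . X] }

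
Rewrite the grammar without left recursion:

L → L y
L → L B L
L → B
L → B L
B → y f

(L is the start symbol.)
L is directly left-recursive. The standard transformation for
  A → A α₁ | ... | A α_m | β₁ | ... | β_n
is
  A  → β₁ A' | ... | β_n A'
  A' → α₁ A' | ... | α_m A' | ε

L → B becomes L → B L'
L → B L becomes L → B L L'
L → L y becomes L' → y L'
L → L B L becomes L' → B L L'
Add L' → ε

Productions for other non-terminals are unchanged:
  B → y f

Resulting grammar:
L → B L'
L → B L L'
L' → y L'
L' → B L L'
L' → ε
B → y f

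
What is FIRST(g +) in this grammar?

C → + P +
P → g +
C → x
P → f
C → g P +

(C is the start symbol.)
{ 'g' }

To compute FIRST(g +), process the symbols left to right:
Symbol g is a terminal. Add 'g' and stop.
FIRST(g +) = { 'g' }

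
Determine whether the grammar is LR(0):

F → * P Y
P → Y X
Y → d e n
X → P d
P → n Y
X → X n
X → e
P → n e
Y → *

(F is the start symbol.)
No. Shift-reduce conflict between [P → Y X .] and [X → X . n]

Augment with F' → F and build the canonical LR(0) collection (I0 = CLOSURE({[F' → . F]}), then GOTO on every symbol after a dot until no new states appear). It has 18 states:
  I0: { [F → . * P Y], [F' → . F] }  — shift
  I1: { [F → * . P Y], [P → . Y X], [P → . n Y], [P → . n e], [Y → . *], [Y → . d e n] }  — shift
  I2: { [F' → F .] }  — accept
  I3: { [Y → * .] }  — reduce
  I4: { [F → * P . Y], [Y → . *], [Y → . d e n] }  — shift
  I5: { [P → . Y X], [P → . n Y], [P → . n e], [P → Y . X], [X → . P d], [X → . X n], [X → . e], [Y → . *], [Y → . d e n] }  — shift
  I6: { [Y → d . e n] }  — shift
  I7: { [P → n . Y], [P → n . e], [Y → . *], [Y → . d e n] }  — shift
  I8: { [P → n Y .] }  — reduce
  I9: { [P → n e .] }  — reduce
  I10: { [Y → d e . n] }  — shift
  I11: { [Y → d e n .] }  — reduce
  I12: { [X → P . d] }  — shift
  I13: { [P → Y X .], [X → X . n] }  — shift, reduce
  I14: { [X → e .] }  — reduce
  I15: { [X → X n .] }  — reduce
  I16: { [X → P d .] }  — reduce
  I17: { [F → * P Y .] }  — reduce

Conflict in state I13:
  Shift-reduce conflict between [P → Y X .] and [X → X . n]
So the grammar is NOT LR(0).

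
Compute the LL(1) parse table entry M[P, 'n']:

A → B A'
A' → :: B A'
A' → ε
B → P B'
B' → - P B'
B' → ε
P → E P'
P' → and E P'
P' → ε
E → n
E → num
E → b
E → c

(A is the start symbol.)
P → E P'

To find M[P, 'n'], we find productions for P where 'n' is in the predict set (PREDICT(N → α) = (FIRST(α) \ {ε}) ∪ (FOLLOW(N) if α ⇒* ε)).

Relevant sets:
  FIRST(E) = { 'b', 'c', 'n', 'num' }

P → E P': PREDICT = { 'b', 'c', 'n', 'num' }
  'n' is in predict set, so this production goes in M[P, 'n']

M[P, 'n'] = P → E P'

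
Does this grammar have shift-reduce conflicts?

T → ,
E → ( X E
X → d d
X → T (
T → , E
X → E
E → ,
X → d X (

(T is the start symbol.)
A shift-reduce conflict occurs when an LR(0) state has both:
  - a complete (reduce) item [A → α .] (dot at the end), and
  - a shift item [B → β . c γ] (dot before a terminal).

Augment with T' → T and build the canonical LR(0) collection (I0 = CLOSURE({[T' → . T]}), then GOTO on every symbol after a dot until no new states appear). It has 16 states:
  I0: { [T → . , E], [T → . ,], [T' → . T] }  — shift
  I1: { [E → . ( X E], [E → . ,], [T → , . E], [T → , .] }  — shift, reduce
  I2: { [T' → T .] }  — accept
  I3: { [E → ( . X E], [E → . ( X E], [E → . ,], [T → . , E], [T → . ,], [X → . E], [X → . T (], [X → . d X (], [X → . d d] }  — shift
  I4: { [E → , .] }  — reduce
  I5: { [T → , E .] }  — reduce
  I6: { [E → , .], [E → . ( X E], [E → . ,], [T → , . E], [T → , .] }  — shift, 2 reduces
  I7: { [X → E .] }  — reduce
  I8: { [X → T . (] }  — shift
  I9: { [E → ( X . E], [E → . ( X E], [E → . ,] }  — shift
  I10: { [E → . ( X E], [E → . ,], [T → . , E], [T → . ,], [X → . E], [X → . T (], [X → . d X (], [X → . d d], [X → d . X (], [X → d . d] }  — shift
  I11: { [X → d X . (] }  — shift
  I12: { [E → . ( X E], [E → . ,], [T → . , E], [T → . ,], [X → . E], [X → . T (], [X → . d X (], [X → . d d], [X → d . X (], [X → d . d], [X → d d .] }  — shift, reduce
  I13: { [X → d X ( .] }  — reduce
  I14: { [E → ( X E .] }  — reduce
  I15: { [X → T ( .] }  — reduce

I1 contains reduce item [T → , .] and shift items [E → . ( X E], [E → . ,] — shift-reduce conflict.
I6 contains reduce items [E → , .], [T → , .] and shift items [E → . ( X E], [E → . ,] — shift-reduce conflict.
I12 contains reduce item [X → d d .] and shift items [E → . ( X E], [E → . ,], [T → . ,], [T → . , E], [X → . d X (], [X → . d d], [X → d . d] — shift-reduce conflict.

Answer: Yes — I1: [T → , .] vs [E → . ( X E]; I6: [E → , .] vs [E → . ( X E]; I12: [X → d d .] vs [E → . ( X E]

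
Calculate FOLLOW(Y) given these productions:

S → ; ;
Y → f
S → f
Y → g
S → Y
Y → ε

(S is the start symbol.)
To compute FOLLOW(Y), find every occurrence of Y on a right-hand side N → α Y β: add FIRST(β) \ {ε}, and if β is empty or nullable also add FOLLOW(N). Iterate to a fixed point.

In S → Y: Y is at the end, add FOLLOW(S)

The FOLLOW sets referred to above (computed the same way, to a fixed point):
  FOLLOW(S) = { $ }

Taking the union: FOLLOW(Y) = { $ }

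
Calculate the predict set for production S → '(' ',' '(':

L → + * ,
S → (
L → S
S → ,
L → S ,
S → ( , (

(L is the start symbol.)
{ '(' }

PREDICT(S → '(' ',' '(') = (FIRST(RHS) \ {ε}) ∪ (FOLLOW(S) if ε ∈ FIRST(RHS), i.e. RHS ⇒* ε)
FIRST('(' ',' '(') = { '(' }
ε ∉ FIRST('(' ',' '('), so FOLLOW(S) is not added.
PREDICT(S → '(' ',' '(') = { '(' }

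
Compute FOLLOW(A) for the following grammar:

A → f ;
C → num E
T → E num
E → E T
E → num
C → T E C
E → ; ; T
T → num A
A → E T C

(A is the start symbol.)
A is the start symbol, so $ ∈ FOLLOW(A).
In T → num A: A is at the end, add FOLLOW(T)

The FOLLOW sets referred to above (computed the same way, to a fixed point):
  FOLLOW(T) = { $, ';', 'num' }

Taking the union: FOLLOW(A) = { $, ';', 'num' }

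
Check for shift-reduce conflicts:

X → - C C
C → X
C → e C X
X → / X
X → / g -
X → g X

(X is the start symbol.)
Yes — I8: [X → / g - .] vs [C → . e C X]

A shift-reduce conflict occurs when an LR(0) state has both:
  - a complete (reduce) item [A → α .] (dot at the end), and
  - a shift item [B → β . c γ] (dot before a terminal).

Augment with X' → X and build the canonical LR(0) collection (I0 = CLOSURE({[X' → . X]}), then GOTO on every symbol after a dot until no new states appear). It has 15 states:
  I0: { [X → . - C C], [X → . / X], [X → . / g -], [X → . g X], [X' → . X] }  — shift
  I1: { [C → . X], [C → . e C X], [X → - . C C], [X → . - C C], [X → . / X], [X → . / g -], [X → . g X] }  — shift
  I2: { [X → . - C C], [X → . / X], [X → . / g -], [X → . g X], [X → / . X], [X → / . g -] }  — shift
  I3: { [X' → X .] }  — accept
  I4: { [X → . - C C], [X → . / X], [X → . / g -], [X → . g X], [X → g . X] }  — shift
  I5: { [X → g X .] }  — reduce
  I6: { [X → / X .] }  — reduce
  I7: { [X → . - C C], [X → . / X], [X → . / g -], [X → . g X], [X → / g . -], [X → g . X] }  — shift
  I8: { [C → . X], [C → . e C X], [X → - . C C], [X → . - C C], [X → . / X], [X → . / g -], [X → . g X], [X → / g - .] }  — shift, reduce
  I9: { [C → . X], [C → . e C X], [X → - C . C], [X → . - C C], [X → . / X], [X → . / g -], [X → . g X] }  — shift
  I10: { [C → X .] }  — reduce
  I11: { [C → . X], [C → . e C X], [C → e . C X], [X → . - C C], [X → . / X], [X → . / g -], [X → . g X] }  — shift
  I12: { [C → e C . X], [X → . - C C], [X → . / X], [X → . / g -], [X → . g X] }  — shift
  I13: { [C → e C X .] }  — reduce
  I14: { [X → - C C .] }  — reduce

I8 contains reduce item [X → / g - .] and shift items [C → . e C X], [X → . - C C], [X → . / X], [X → . / g -], [X → . g X] — shift-reduce conflict.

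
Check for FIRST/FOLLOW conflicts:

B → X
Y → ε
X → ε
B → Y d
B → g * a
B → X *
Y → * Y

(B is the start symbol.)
A FIRST/FOLLOW conflict occurs when a non-terminal N has a nullable alternative N → β (β ⇒* ε) and another alternative N → α with FIRST(α) ∩ FOLLOW(N) ≠ ∅: on such a lookahead the parser cannot decide between expanding α and letting N vanish via β.

Nullable non-terminals: B, X, Y.
FIRST sets used below: FIRST(X) = { ε }, FIRST(Y) = { '*', ε }

B: nullable alternative(s) B → X; FOLLOW(B) = { $ }
  B → X: FIRST \ {ε} = { } — this is the only nullable alternative, skip
  B → Y d: FIRST \ {ε} = { '*', 'd' } — disjoint from FOLLOW(B)
  B → g * a: FIRST \ {ε} = { 'g' } — disjoint from FOLLOW(B)
  B → X *: FIRST \ {ε} = { '*' } — disjoint from FOLLOW(B)
X has a nullable alternative but only one production, so nothing to check.

Y: nullable alternative(s) Y → ε; FOLLOW(Y) = { 'd' }
  Y → ε: FIRST \ {ε} = { } — this is the only nullable alternative, skip
  Y → * Y: FIRST \ {ε} = { '*' } — disjoint from FOLLOW(Y)

No FIRST/FOLLOW conflicts found.

Answer: No FIRST/FOLLOW conflicts.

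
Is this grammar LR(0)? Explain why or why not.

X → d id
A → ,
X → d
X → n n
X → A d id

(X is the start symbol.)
A grammar is LR(0) if no state in the canonical LR(0) collection has:
  - both a shift item (dot before a terminal) and a complete item (shift-reduce conflict), or
  - two or more complete items (reduce-reduce conflict; the accept item [X' → X .] counts as a complete item here).

Augment with X' → X and build the canonical LR(0) collection (I0 = CLOSURE({[X' → . X]}), then GOTO on every symbol after a dot until no new states appear). It has 10 states:
  I0: { [A → . ,], [X → . A d id], [X → . d id], [X → . d], [X → . n n], [X' → . X] }  — shift
  I1: { [A → , .] }  — reduce
  I2: { [X → A . d id] }  — shift
  I3: { [X' → X .] }  — accept
  I4: { [X → d . id], [X → d .] }  — shift, reduce
  I5: { [X → n . n] }  — shift
  I6: { [X → n n .] }  — reduce
  I7: { [X → d id .] }  — reduce
  I8: { [X → A d . id] }  — shift
  I9: { [X → A d id .] }  — reduce

Conflict in state I4:
  Shift-reduce conflict between [X → d .] and [X → d . id]
So the grammar is NOT LR(0).

Answer: No. Shift-reduce conflict between [X → d .] and [X → d . id]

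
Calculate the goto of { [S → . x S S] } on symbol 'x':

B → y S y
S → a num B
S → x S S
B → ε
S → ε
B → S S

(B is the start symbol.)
GOTO(I, 'x') = CLOSURE({ [A → αX.β] : [A → α.Xβ] ∈ I, X = 'x' })

Items with dot before 'x', with the dot advanced:
  [S → . x S S] → [S → x . S S]
Closure of the advanced items:
  [S → x . S S] has the dot before S: add [S → . a num B], [S → . x S S], [S → .]

GOTO = { [S → . a num B], [S → . x S S], [S → .], [S → x . S S] }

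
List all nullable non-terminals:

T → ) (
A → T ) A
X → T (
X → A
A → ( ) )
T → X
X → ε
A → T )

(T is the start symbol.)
ε-productions: X → ε
So X is immediately nullable.
T → X: every symbol on the right is nullable, so T is nullable too.
No further non-terminal can be added: every production for the remaining non-terminals contains a terminal or a non-nullable non-terminal.
Nullable = { 'T', 'X' }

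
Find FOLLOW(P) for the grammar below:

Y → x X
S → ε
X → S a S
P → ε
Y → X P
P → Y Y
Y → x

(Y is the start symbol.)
{ $, 'a', 'x' }

To compute FOLLOW(P), find every occurrence of P on a right-hand side N → α P β: add FIRST(β) \ {ε}, and if β is empty or nullable also add FOLLOW(N). Iterate to a fixed point.

In Y → X P: P is at the end, add FOLLOW(Y)

The FOLLOW sets referred to above (computed the same way, to a fixed point):
  FOLLOW(Y) = { $, 'a', 'x' }

Taking the union: FOLLOW(P) = { $, 'a', 'x' }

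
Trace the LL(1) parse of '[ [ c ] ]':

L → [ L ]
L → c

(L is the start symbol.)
LL(1) parsing maintains a stack (initially the start symbol over $) and the input. At each step: if the stack top is a terminal, match it against the current input token; if it is a non-terminal N, replace it with the RHS of M[N, lookahead] (the unique production whose predict set contains the lookahead).

Stack is shown with the top on the left.

Stack      Input        Action
------------------------------
L $        [ [ c ] ] $  output L → [ L ]
[ L ] $    [ [ c ] ] $  match '['
L ] $      [ c ] ] $    output L → [ L ]
[ L ] ] $  [ c ] ] $    match '['
L ] ] $    c ] ] $      output L → c
c ] ] $    c ] ] $      match 'c'
] ] $      ] ] $        match ']'
] $        ] $          match ']'
$          $            accept

The string is accepted.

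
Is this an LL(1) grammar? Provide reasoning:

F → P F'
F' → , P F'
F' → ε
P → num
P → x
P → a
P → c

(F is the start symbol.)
Relevant sets:
  FOLLOW(F') = { $ }

For F':
  PREDICT(F' → ',' P F') = { ',' }
  PREDICT(F' → ε) = { $ }
For P:
  PREDICT(P → num) = { 'num' }
  PREDICT(P → x) = { 'x' }
  PREDICT(P → a) = { 'a' }
  PREDICT(P → c) = { 'c' }
F has a single production, so nothing to check there.

All predict sets are disjoint. The grammar IS LL(1).

Answer: Yes, the grammar is LL(1).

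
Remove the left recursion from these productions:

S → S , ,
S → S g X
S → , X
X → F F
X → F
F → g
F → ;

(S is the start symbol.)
S → , X S'
S' → , , S'
S' → g X S'
S' → ε
X → F F
X → F
F → g
F → ;

S is directly left-recursive. The standard transformation for
  A → A α₁ | ... | A α_m | β₁ | ... | β_n
is
  A  → β₁ A' | ... | β_n A'
  A' → α₁ A' | ... | α_m A' | ε

S → , X becomes S → , X S'
S → S , , becomes S' → , , S'
S → S g X becomes S' → g X S'
Add S' → ε

Productions for other non-terminals are unchanged:
  X → F F
  X → F
  F → g
  F → ;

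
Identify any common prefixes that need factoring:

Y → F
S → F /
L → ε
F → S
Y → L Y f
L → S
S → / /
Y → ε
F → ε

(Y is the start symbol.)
No, left-factoring is not needed

Left-factoring is needed when two productions for the same non-terminal
share a common prefix on the right-hand side.

Productions for Y:
  Y → F
  Y → L Y f
  Y → ε
Productions for S:
  S → F /
  S → / /
Productions for L:
  L → ε
  L → S
Productions for F:
  F → S
  F → ε

No common prefixes found.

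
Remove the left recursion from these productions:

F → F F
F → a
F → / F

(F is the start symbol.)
F is directly left-recursive. The standard transformation for
  A → A α₁ | ... | A α_m | β₁ | ... | β_n
is
  A  → β₁ A' | ... | β_n A'
  A' → α₁ A' | ... | α_m A' | ε

F → a becomes F → a F'
F → / F becomes F → / F F'
F → F F becomes F' → F F'
Add F' → ε

Resulting grammar:
F → a F'
F → / F F'
F' → F F'
F' → ε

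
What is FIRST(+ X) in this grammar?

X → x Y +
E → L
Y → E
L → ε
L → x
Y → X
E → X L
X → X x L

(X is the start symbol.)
{ '+' }

To compute FIRST(+ X), process the symbols left to right:
Symbol + is a terminal. Add '+' and stop.
FIRST(+ X) = { '+' }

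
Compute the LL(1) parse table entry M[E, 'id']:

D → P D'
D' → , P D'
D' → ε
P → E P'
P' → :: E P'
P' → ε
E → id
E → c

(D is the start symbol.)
To find M[E, 'id'], we find productions for E where 'id' is in the predict set (PREDICT(N → α) = (FIRST(α) \ {ε}) ∪ (FOLLOW(N) if α ⇒* ε)).

E → id: PREDICT = { 'id' }
  'id' is in predict set, so this production goes in M[E, 'id']
E → c: PREDICT = { 'c' }

M[E, 'id'] = E → id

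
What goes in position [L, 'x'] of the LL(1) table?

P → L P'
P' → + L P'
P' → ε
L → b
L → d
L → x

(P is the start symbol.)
To find M[L, 'x'], we find productions for L where 'x' is in the predict set (PREDICT(N → α) = (FIRST(α) \ {ε}) ∪ (FOLLOW(N) if α ⇒* ε)).

L → b: PREDICT = { 'b' }
L → d: PREDICT = { 'd' }
L → x: PREDICT = { 'x' }
  'x' is in predict set, so this production goes in M[L, 'x']

M[L, 'x'] = L → x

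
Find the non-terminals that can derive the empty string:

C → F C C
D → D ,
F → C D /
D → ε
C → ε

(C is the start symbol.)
{ 'C', 'D' }

ε-productions: D → ε, C → ε
So D, C are immediately nullable.
No further non-terminal can be added: every production for the remaining non-terminals contains a terminal or a non-nullable non-terminal.
Nullable = { 'C', 'D' }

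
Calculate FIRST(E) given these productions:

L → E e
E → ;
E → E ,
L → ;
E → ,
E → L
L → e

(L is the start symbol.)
{ ',', ';', 'e' }

To compute FIRST(E), examine every production with E on the left-hand side, reading each right-hand side left to right until a non-nullable symbol is reached.

FIRST sets of the other non-terminals involved (by the same procedure, iterated to a fixed point):
  FIRST(L) = { ',', ';', 'e' }

From E → ;:
  - ';' is a terminal: add ';' and stop
From E → E ,:
  - E is the symbol being defined: contributes nothing new
    E is not nullable, so stop
From E → ,:
  - ',' is a terminal: add ',' and stop
From E → L:
  - L is a non-terminal: add FIRST(L) \ {ε} = { ',', ';', 'e' }
    L is not nullable, so stop

Collecting: FIRST(E) = { ',', ';', 'e' }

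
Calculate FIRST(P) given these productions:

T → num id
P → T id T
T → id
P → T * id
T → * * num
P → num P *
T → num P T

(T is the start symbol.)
FIRST sets of the other non-terminals involved (by the same procedure, iterated to a fixed point):
  FIRST(T) = { '*', 'id', 'num' }

From P → T id T:
  - T is a non-terminal: add FIRST(T) \ {ε} = { '*', 'id', 'num' }
    T is not nullable, so stop
From P → T * id:
  - T is a non-terminal: add FIRST(T) \ {ε} = { '*', 'id', 'num' }
    T is not nullable, so stop
From P → num P *:
  - num is a terminal: add 'num' and stop

Collecting: FIRST(P) = { '*', 'id', 'num' }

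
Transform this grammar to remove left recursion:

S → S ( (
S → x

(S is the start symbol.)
S → x S'
S' → ( ( S'
S' → ε

S is directly left-recursive. The standard transformation for
  A → A α₁ | ... | A α_m | β₁ | ... | β_n
is
  A  → β₁ A' | ... | β_n A'
  A' → α₁ A' | ... | α_m A' | ε

S → x becomes S → x S'
S → S ( ( becomes S' → ( ( S'
Add S' → ε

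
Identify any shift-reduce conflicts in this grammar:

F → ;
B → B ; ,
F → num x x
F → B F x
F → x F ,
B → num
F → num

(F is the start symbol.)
Yes — I4: [B → num .] vs [F → num . x x]; I10: [F → ; .] vs [B → B ; . ,]

A shift-reduce conflict occurs when an LR(0) state has both:
  - a complete (reduce) item [A → α .] (dot at the end), and
  - a shift item [B → β . c γ] (dot before a terminal).

Augment with F' → F and build the canonical LR(0) collection (I0 = CLOSURE({[F' → . F]}), then GOTO on every symbol after a dot until no new states appear). It has 14 states:
  I0: { [B → . B ; ,], [B → . num], [F → . ;], [F → . B F x], [F → . num x x], [F → . num], [F → . x F ,], [F' → . F] }  — shift
  I1: { [F → ; .] }  — reduce
  I2: { [B → . B ; ,], [B → . num], [B → B . ; ,], [F → . ;], [F → . B F x], [F → . num x x], [F → . num], [F → . x F ,], [F → B . F x] }  — shift
  I3: { [F' → F .] }  — accept
  I4: { [B → num .], [F → num . x x], [F → num .] }  — shift, 2 reduces
  I5: { [B → . B ; ,], [B → . num], [F → . ;], [F → . B F x], [F → . num x x], [F → . num], [F → . x F ,], [F → x . F ,] }  — shift
  I6: { [F → x F . ,] }  — shift
  I7: { [F → x F , .] }  — reduce
  I8: { [F → num x . x] }  — shift
  I9: { [F → num x x .] }  — reduce
  I10: { [B → B ; . ,], [F → ; .] }  — shift, reduce
  I11: { [F → B F . x] }  — shift
  I12: { [F → B F x .] }  — reduce
  I13: { [B → B ; , .] }  — reduce

I4 contains reduce items [B → num .], [F → num .] and shift item [F → num . x x] — shift-reduce conflict.
I10 contains reduce item [F → ; .] and shift item [B → B ; . ,] — shift-reduce conflict.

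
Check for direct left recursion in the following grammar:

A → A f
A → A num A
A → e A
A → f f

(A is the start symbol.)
Yes, A is left-recursive

Direct left recursion occurs when N → N α for some non-terminal N (the right-hand side begins with the left-hand side itself).

A → A f: LEFT RECURSIVE (starts with A)
A → A num A: LEFT RECURSIVE (starts with A)
A → e A: starts with e
A → f f: starts with f

The grammar has direct left recursion on: A.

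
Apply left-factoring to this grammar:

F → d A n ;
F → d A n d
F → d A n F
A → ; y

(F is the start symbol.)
Left-factoring transforms A → αβ₁ | αβ₂ into A → αA' and A' → β₁ | β₂
(α is the longest common prefix among the alternatives). Repeat until
no nonterminal has two alternatives with a common prefix.

Round 1: F has alternatives sharing prefix 'd A n'. Introduce F': F → d A n F'
  Add: F' → ;
  Add: F' → d
  Add: F' → F

No remaining common prefixes — done.

Resulting grammar:
F → d A n F'
F' → ;
F' → d
F' → F
A → ; y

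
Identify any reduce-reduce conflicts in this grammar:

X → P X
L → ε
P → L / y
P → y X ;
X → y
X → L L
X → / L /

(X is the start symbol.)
Augment with X' → X and build the canonical LR(0) collection (I0 = CLOSURE({[X' → . X]}), then GOTO on every symbol after a dot until no new states appear). It has 14 states:
  I0: { [L → .], [P → . L / y], [P → . y X ;], [X → . / L /], [X → . L L], [X → . P X], [X → . y], [X' → . X] }  — shift, reduce
  I1: { [L → .], [X → / . L /] }  — reduce
  I2: { [L → .], [P → L . / y], [X → L . L] }  — shift, reduce
  I3: { [L → .], [P → . L / y], [P → . y X ;], [X → . / L /], [X → . L L], [X → . P X], [X → . y], [X → P . X] }  — shift, reduce
  I4: { [X' → X .] }  — accept
  I5: { [L → .], [P → . L / y], [P → . y X ;], [P → y . X ;], [X → . / L /], [X → . L L], [X → . P X], [X → . y], [X → y .] }  — shift, 2 reduces
  I6: { [P → y X . ;] }  — shift
  I7: { [P → y X ; .] }  — reduce
  I8: { [X → P X .] }  — reduce
  I9: { [P → L / . y] }  — shift
  I10: { [X → L L .] }  — reduce
  I11: { [P → L / y .] }  — reduce
  I12: { [X → / L . /] }  — shift
  I13: { [X → / L / .] }  — reduce

I5 contains complete items [L → .], [X → y .] — reduce-reduce conflict.

Answer: Yes — I5: [L → .] vs [X → y .]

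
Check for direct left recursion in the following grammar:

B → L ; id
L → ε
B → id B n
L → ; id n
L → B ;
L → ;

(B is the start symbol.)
No direct left recursion

Direct left recursion occurs when N → N α for some non-terminal N (the right-hand side begins with the left-hand side itself).

B → L ; id: starts with L
L → ε: starts with ε
B → id B n: starts with id
L → ; id n: starts with ';'
L → B ;: starts with B
L → ;: starts with ';'

No direct left recursion found.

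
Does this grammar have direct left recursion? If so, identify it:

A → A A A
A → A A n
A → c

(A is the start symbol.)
Direct left recursion occurs when N → N α for some non-terminal N (the right-hand side begins with the left-hand side itself).

A → A A A: LEFT RECURSIVE (starts with A)
A → A A n: LEFT RECURSIVE (starts with A)
A → c: starts with c

The grammar has direct left recursion on: A.

Answer: Yes, A is left-recursive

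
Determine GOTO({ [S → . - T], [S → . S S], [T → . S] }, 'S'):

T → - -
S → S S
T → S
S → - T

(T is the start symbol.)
GOTO(I, 'S') = CLOSURE({ [A → αX.β] : [A → α.Xβ] ∈ I, X = 'S' })

Items with dot before 'S', with the dot advanced:
  [S → . S S] → [S → S . S]
  [T → . S] → [T → S .]
Closure of the advanced items:
  [S → S . S] has the dot before S: add [S → . S S], [S → . - T]

GOTO = { [S → . - T], [S → . S S], [S → S . S], [T → S .] }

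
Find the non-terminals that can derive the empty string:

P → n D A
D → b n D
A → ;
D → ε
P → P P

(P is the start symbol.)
ε-productions: D → ε
So D is immediately nullable.
No further non-terminal can be added: every production for the remaining non-terminals contains a terminal or a non-nullable non-terminal.
Nullable = { 'D' }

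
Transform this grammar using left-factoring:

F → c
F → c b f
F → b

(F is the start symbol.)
F → c F'
F' → ε
F' → b f
F → b

Left-factoring transforms A → αβ₁ | αβ₂ into A → αA' and A' → β₁ | β₂
(α is the longest common prefix among the alternatives). Repeat until
no nonterminal has two alternatives with a common prefix.

Round 1: F has alternatives sharing prefix 'c'. Introduce F': F → c F'
  Add: F' → ε
  Add: F' → b f

No remaining common prefixes — done.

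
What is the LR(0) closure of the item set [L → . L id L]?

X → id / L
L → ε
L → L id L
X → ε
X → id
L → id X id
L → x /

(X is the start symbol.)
Start with: [L → . L id L]
  [L → . L id L] has the dot before L: add [L → .], [L → . id X id], [L → . x /]
No further items can be added.

CLOSURE = { [L → . L id L], [L → . id X id], [L → . x /], [L → .] }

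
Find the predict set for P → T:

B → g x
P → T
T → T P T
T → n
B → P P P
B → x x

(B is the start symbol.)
{ 'n' }

PREDICT(P → T) = (FIRST(RHS) \ {ε}) ∪ (FOLLOW(P) if ε ∈ FIRST(RHS), i.e. RHS ⇒* ε)
FIRST(T) = { 'n' }
FIRST(T) = { 'n' }
ε ∉ FIRST(T), so FOLLOW(P) is not added.
PREDICT(P → T) = { 'n' }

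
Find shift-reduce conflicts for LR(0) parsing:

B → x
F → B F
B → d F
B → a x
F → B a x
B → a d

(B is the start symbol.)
No shift-reduce conflicts

Augment with B' → B and build the canonical LR(0) collection (I0 = CLOSURE({[B' → . B]}), then GOTO on every symbol after a dot until no new states appear). It has 12 states:
  I0: { [B → . a d], [B → . a x], [B → . d F], [B → . x], [B' → . B] }  — shift
  I1: { [B' → B .] }  — accept
  I2: { [B → a . d], [B → a . x] }  — shift
  I3: { [B → . a d], [B → . a x], [B → . d F], [B → . x], [B → d . F], [F → . B F], [F → . B a x] }  — shift
  I4: { [B → x .] }  — reduce
  I5: { [B → . a d], [B → . a x], [B → . d F], [B → . x], [F → . B F], [F → . B a x], [F → B . F], [F → B . a x] }  — shift
  I6: { [B → d F .] }  — reduce
  I7: { [F → B F .] }  — reduce
  I8: { [B → a . d], [B → a . x], [F → B a . x] }  — shift
  I9: { [B → a d .] }  — reduce
  I10: { [B → a x .], [F → B a x .] }  — 2 reduces
  I11: { [B → a x .] }  — reduce

No state contains both a complete item and a shift item.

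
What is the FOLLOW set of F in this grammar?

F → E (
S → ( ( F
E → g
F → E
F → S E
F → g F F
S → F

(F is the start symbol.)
{ $, '(', 'g' }

F is the start symbol, so $ ∈ FOLLOW(F).
In S → ( ( F: F is at the end, add FOLLOW(S)
In F → g F F: F is followed by F, add FIRST(F) \ {ε} = { '(', 'g' }
In F → g F F: F is at the end; this adds FOLLOW(F) to itself — nothing new
In S → F: F is at the end, add FOLLOW(S)

The FOLLOW sets referred to above (computed the same way, to a fixed point):
  FOLLOW(S) = { 'g' }

Taking the union: FOLLOW(F) = { $, '(', 'g' }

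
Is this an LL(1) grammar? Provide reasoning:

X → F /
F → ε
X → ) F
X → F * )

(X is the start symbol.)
Relevant sets:
  FIRST(F) = { ε }

For X:
  PREDICT(X → F '/') = { '/' }
  PREDICT(X → ')' F) = { ')' }
  PREDICT(X → F '*' ')') = { '*' }
F has a single production, so nothing to check there.

All predict sets are disjoint. The grammar IS LL(1).

Answer: Yes, the grammar is LL(1).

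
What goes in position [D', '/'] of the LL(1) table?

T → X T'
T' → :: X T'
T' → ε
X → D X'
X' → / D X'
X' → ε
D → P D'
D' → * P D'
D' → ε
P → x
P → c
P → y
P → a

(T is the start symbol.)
To find M[D', '/'], we find productions for D' where '/' is in the predict set (PREDICT(N → α) = (FIRST(α) \ {ε}) ∪ (FOLLOW(N) if α ⇒* ε)).

Relevant sets:
  FOLLOW(D') = { $, '/', '::' }

D' → * P D': PREDICT = { '*' }
D' → ε: PREDICT = { $, '/', '::' }
  '/' is in predict set, so this production goes in M[D', '/']

M[D', '/'] = D' → ε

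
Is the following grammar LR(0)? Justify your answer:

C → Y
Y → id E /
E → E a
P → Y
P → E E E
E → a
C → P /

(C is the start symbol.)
Augment with C' → C and build the canonical LR(0) collection (I0 = CLOSURE({[C' → . C]}), then GOTO on every symbol after a dot until no new states appear). It has 14 states:
  I0: { [C → . P /], [C → . Y], [C' → . C], [E → . E a], [E → . a], [P → . E E E], [P → . Y], [Y → . id E /] }  — shift
  I1: { [C' → C .] }  — accept
  I2: { [E → . E a], [E → . a], [E → E . a], [P → E . E E] }  — shift
  I3: { [C → P . /] }  — shift
  I4: { [C → Y .], [P → Y .] }  — 2 reduces
  I5: { [E → a .] }  — reduce
  I6: { [E → . E a], [E → . a], [Y → id . E /] }  — shift
  I7: { [E → E . a], [Y → id E . /] }  — shift
  I8: { [Y → id E / .] }  — reduce
  I9: { [E → E a .] }  — reduce
  I10: { [C → P / .] }  — reduce
  I11: { [E → . E a], [E → . a], [E → E . a], [P → E E . E] }  — shift
  I12: { [E → E a .], [E → a .] }  — 2 reduces
  I13: { [E → E . a], [P → E E E .] }  — shift, reduce

Conflict in state I4:
  Reduce-reduce conflict: [C → Y .] and [P → Y .]
So the grammar is NOT LR(0).

Answer: No. Reduce-reduce conflict: [C → Y .] and [P → Y .]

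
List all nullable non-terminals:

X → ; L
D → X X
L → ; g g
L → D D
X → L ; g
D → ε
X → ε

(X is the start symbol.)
{ 'D', 'L', 'X' }

A non-terminal is nullable if it can derive ε (the empty string): either it has an ε-production, or it has a production whose right-hand side consists entirely of nullable non-terminals.

ε-productions: D → ε, X → ε
So D, X are immediately nullable.
L → D D: every symbol on the right is nullable, so L is nullable too.
Every non-terminal is now nullable.
Nullable = { 'D', 'L', 'X' }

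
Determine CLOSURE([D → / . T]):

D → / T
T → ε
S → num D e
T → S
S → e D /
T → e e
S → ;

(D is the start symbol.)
Start with: [D → / . T]
  [D → / . T] has the dot before T: add [T → .], [T → . S], [T → . e e]
  [T → . S] has the dot before S: add [S → . num D e], [S → . e D /], [S → . ;]
No further items can be added.

CLOSURE = { [D → / . T], [S → . ;], [S → . e D /], [S → . num D e], [T → . S], [T → . e e], [T → .] }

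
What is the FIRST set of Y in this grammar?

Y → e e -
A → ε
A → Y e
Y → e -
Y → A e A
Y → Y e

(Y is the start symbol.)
FIRST sets of the other non-terminals involved (by the same procedure, iterated to a fixed point):
  FIRST(A) = { 'e', ε }

From Y → e e -:
  - e is a terminal: add 'e' and stop
From Y → e -:
  - e is a terminal: add 'e' and stop
From Y → A e A:
  - A is a non-terminal: add FIRST(A) \ {ε} = { 'e' }
    A is nullable, so continue to the next symbol
  - e is a terminal: add 'e' and stop
From Y → Y e:
  - Y is the symbol being defined: contributes nothing new
    Y is not nullable, so stop

Collecting: FIRST(Y) = { 'e' }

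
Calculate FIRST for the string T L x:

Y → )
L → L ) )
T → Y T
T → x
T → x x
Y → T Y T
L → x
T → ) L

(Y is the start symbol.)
{ ')', 'x' }

FIRST sets of the non-terminals involved (from the grammar, by fixed-point iteration):
  FIRST(T) = { ')', 'x' }

To compute FIRST(T L x), process the symbols left to right:
Symbol T is a non-terminal. Add FIRST(T) \ {ε} = { ')', 'x' }
T is not nullable (ε ∉ FIRST(T)), so stop here.
FIRST(T L x) = { ')', 'x' }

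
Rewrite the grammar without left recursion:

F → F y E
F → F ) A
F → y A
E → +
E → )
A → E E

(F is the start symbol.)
F → y A F'
F' → y E F'
F' → ) A F'
F' → ε
E → +
E → )
A → E E

F is directly left-recursive. The standard transformation for
  A → A α₁ | ... | A α_m | β₁ | ... | β_n
is
  A  → β₁ A' | ... | β_n A'
  A' → α₁ A' | ... | α_m A' | ε

F → y A becomes F → y A F'
F → F y E becomes F' → y E F'
F → F ) A becomes F' → ) A F'
Add F' → ε

Productions for other non-terminals are unchanged:
  E → +
  E → )
  A → E E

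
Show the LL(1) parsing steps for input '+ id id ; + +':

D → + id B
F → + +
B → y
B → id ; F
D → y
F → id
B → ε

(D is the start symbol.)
LL(1) parsing maintains a stack (initially the start symbol over $) and the input. At each step: if the stack top is a terminal, match it against the current input token; if it is a non-terminal N, replace it with the RHS of M[N, lookahead] (the unique production whose predict set contains the lookahead).

Stack is shown with the top on the left.

Stack     Input            Action
---------------------------------
D $       + id id ; + + $  output D → + id B
+ id B $  + id id ; + + $  match '+'
id B $    id id ; + + $    match 'id'
B $       id ; + + $       output B → id ; F
id ; F $  id ; + + $       match 'id'
; F $     ; + + $          match ';'
F $       + + $            output F → + +
+ + $     + + $            match '+'
+ $       + $              match '+'
$         $                accept

The string is accepted.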